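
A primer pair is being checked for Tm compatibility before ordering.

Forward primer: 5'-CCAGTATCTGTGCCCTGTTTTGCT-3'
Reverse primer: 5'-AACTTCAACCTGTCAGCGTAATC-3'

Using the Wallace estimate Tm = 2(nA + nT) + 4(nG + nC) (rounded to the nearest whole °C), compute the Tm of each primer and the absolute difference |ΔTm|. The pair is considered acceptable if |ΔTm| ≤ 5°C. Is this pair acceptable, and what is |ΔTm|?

Forward: A=2 T=10 G=5 C=7 → Tm = 2·12 + 4·12 = 72°C.
Reverse: A=7 T=6 G=3 C=7 → Tm = 2·13 + 4·10 = 66°C.
|ΔTm| = |72 − 66| = 6°C, > 5°C.

|ΔTm| = 6°C; the pair is not acceptable.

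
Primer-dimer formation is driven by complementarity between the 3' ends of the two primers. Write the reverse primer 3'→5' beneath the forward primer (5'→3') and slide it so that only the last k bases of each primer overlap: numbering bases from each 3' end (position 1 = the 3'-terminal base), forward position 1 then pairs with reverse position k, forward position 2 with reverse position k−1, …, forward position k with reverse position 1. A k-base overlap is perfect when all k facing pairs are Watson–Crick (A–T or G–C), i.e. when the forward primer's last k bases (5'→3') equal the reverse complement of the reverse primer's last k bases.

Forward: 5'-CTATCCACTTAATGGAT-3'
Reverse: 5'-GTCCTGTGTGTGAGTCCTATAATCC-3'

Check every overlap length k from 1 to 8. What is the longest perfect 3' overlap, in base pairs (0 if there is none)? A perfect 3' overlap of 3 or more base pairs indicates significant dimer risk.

Longest perfect overlap: 4 complementary base pairs; significant dimer risk (threshold 3).

Last 8 bases (5'→3') — forward …TAATGGAT, reverse …TATAATCC.
Reverse complement of the reverse primer's last 8 bases: GGATTATA; its first k bases are the reverse complement of the reverse primer's last k bases, so a perfect k-base overlap needs the forward primer's last k bases to equal them.
Comparing (forward last k vs required): k=1: T vs G ✗; k=2: AT vs GG ✗; k=3: GAT vs GGA ✗; k=4: GGAT vs GGAT ✓; k=5: TGGAT vs GGATT ✗; k=6: ATGGAT vs GGATTA ✗; k=7: AATGGAT vs GGATTAT ✗; k=8: TAATGGAT vs GGATTATA ✗.
Only k = 4 is perfect, so the longest perfect 3' overlap is 4.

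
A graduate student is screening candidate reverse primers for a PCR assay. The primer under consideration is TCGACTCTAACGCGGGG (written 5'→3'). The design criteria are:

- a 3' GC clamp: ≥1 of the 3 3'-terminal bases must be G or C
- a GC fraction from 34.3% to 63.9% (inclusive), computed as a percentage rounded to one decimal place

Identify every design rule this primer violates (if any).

Base counts: A=3, T=3, G=6, C=5 (length 17).
GC clamp: 3' end GGG has 3 G/C ✓
GC content: GC 11/17 = 64.7%, outside 34.3–63.9% ✗

Fails: GC content.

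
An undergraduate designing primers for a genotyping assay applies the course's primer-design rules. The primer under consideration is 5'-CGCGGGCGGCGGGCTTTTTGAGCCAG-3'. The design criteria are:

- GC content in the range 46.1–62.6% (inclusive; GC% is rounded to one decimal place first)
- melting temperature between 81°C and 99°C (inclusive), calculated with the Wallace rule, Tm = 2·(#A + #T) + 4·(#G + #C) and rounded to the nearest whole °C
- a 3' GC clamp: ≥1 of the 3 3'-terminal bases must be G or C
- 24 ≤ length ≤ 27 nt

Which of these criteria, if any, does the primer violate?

Base counts: A=2, T=5, G=12, C=7 (length 26).
GC content: GC 19/26 = 73.1%, outside 46.1–62.6% ✗
Tm: Tm = 2·7 + 4·19 = 90°C ✓
GC clamp: 3' end CAG has 2 G/C ✓
length: length 26 ✓

Fails: GC content.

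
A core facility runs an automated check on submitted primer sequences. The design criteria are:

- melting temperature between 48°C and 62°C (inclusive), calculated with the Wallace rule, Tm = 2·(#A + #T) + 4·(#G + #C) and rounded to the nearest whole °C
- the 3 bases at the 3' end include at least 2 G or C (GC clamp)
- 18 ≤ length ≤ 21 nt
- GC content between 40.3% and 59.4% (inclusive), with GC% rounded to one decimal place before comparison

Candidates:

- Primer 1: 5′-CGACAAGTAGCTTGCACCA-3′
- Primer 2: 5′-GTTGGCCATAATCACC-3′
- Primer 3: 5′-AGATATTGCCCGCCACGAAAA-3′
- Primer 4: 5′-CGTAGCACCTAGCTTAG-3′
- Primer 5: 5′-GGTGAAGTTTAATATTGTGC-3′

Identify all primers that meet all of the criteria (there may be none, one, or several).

Primer 1 only.

Primer 1 (19 nt, A=6 T=3 G=4 C=6): Tm = 2·9 + 4·10 = 58°C ✓; 3' end CCA has 2 G/C ✓; length 19 ✓; GC 10/19 = 52.6% ✓ — passes.
Primer 2 (16 nt, A=4 T=4 G=3 C=5): Tm = 2·8 + 4·8 = 48°C ✓; 3' end ACC has 2 G/C ✓; length 16, outside 18–21 ✗; GC 8/16 = 50.0% ✓ — fails.
Primer 3 (21 nt, A=8 T=3 G=4 C=6): Tm = 2·11 + 4·10 = 62°C ✓; 3' end AAA has 0 G/C, need ≥2 ✗; length 21 ✓; GC 10/21 = 47.6% ✓ — fails.
Primer 4 (17 nt, A=4 T=4 G=4 C=5): Tm = 2·8 + 4·9 = 52°C ✓; 3' end TAG has 1 G/C, need ≥2 ✗; length 17, outside 18–21 ✗; GC 9/17 = 52.9% ✓ — fails.
Primer 5 (20 nt, A=5 T=8 G=6 C=1): Tm = 2·13 + 4·7 = 54°C ✓; 3' end TGC has 2 G/C ✓; length 20 ✓; GC 7/20 = 35.0%, outside 40.3–59.4% ✗ — fails.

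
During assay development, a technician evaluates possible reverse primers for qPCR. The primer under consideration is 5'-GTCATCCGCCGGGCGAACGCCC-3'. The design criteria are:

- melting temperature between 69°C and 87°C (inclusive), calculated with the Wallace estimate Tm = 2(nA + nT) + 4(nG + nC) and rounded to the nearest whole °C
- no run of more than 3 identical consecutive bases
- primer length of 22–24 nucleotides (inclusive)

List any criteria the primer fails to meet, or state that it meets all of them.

Meets all criteria.

Base counts: A=3, T=2, G=7, C=10 (length 22).
Tm: Tm = 2·5 + 4·17 = 78°C ✓
homopolymer run: longest run = 3 ✓
length: length 22 ✓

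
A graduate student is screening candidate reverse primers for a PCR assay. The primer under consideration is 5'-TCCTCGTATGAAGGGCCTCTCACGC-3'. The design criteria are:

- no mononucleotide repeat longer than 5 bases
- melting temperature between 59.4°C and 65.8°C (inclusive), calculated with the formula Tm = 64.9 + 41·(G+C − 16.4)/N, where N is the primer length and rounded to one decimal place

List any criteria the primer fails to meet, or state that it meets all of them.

Meets all criteria.

Base counts: A=4, T=6, G=6, C=9 (length 25).
homopolymer run: longest run = 3 ✓
Tm: Tm = 64.9 + 41·(15 − 16.4)/25 = 62.6°C ✓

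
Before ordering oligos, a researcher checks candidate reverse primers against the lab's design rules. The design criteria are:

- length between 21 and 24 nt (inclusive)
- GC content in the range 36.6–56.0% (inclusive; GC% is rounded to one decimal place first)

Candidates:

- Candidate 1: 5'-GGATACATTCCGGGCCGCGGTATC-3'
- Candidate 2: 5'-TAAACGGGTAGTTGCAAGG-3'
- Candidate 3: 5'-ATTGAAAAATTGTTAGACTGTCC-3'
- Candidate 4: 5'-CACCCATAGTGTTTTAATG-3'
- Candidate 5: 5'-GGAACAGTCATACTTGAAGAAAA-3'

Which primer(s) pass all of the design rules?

Candidate 1 (24 nt, A=4 T=5 G=8 C=7): length 24 ✓; GC 15/24 = 62.5%, outside 36.6–56.0% ✗ — fails.
Candidate 2 (19 nt, A=6 T=4 G=7 C=2): length 19, outside 21–24 ✗; GC 9/19 = 47.4% ✓ — fails.
Candidate 3 (23 nt, A=8 T=8 G=4 C=3): length 23 ✓; GC 7/23 = 30.4%, outside 36.6–56.0% ✗ — fails.
Candidate 4 (19 nt, A=5 T=7 G=3 C=4): length 19, outside 21–24 ✗; GC 7/19 = 36.8% ✓ — fails.
Candidate 5 (23 nt, A=11 T=4 G=5 C=3): length 23 ✓; GC 8/23 = 34.8%, outside 36.6–56.0% ✗ — fails.

None of the candidates satisfy all criteria.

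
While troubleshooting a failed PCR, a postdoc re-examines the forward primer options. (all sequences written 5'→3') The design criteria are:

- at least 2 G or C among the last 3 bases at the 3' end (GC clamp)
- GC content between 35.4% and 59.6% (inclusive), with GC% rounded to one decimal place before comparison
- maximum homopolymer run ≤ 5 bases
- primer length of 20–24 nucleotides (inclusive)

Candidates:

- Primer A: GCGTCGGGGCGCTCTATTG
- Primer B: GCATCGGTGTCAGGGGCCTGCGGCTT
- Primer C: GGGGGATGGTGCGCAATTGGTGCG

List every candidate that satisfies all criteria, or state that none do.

Primer A (19 nt, A=1 T=5 G=8 C=5): 3' end TTG has 1 G/C, need ≥2 ✗; GC 13/19 = 68.4%, outside 35.4–59.6% ✗; longest run = 4 ✓; length 19, outside 20–24 ✗ — fails.
Primer B (26 nt, A=2 T=6 G=11 C=7): 3' end CTT has 1 G/C, need ≥2 ✗; GC 18/26 = 69.2%, outside 35.4–59.6% ✗; longest run = 4 ✓; length 26, outside 20–24 ✗ — fails.
Primer C (24 nt, A=3 T=5 G=13 C=3): 3' end GCG has 3 G/C ✓; GC 16/24 = 66.7%, outside 35.4–59.6% ✗; longest run = 5 ✓; length 24 ✓ — fails.

None of the candidates satisfy all criteria.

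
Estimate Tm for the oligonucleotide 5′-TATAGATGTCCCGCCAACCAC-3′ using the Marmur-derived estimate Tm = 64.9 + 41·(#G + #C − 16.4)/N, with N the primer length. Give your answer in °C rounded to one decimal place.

54.4°C

Base counts: A=6, T=4, G=3, C=8; G+C = 11, N = 21.
Tm = 64.9 + 41·(11 − 16.4)/21 = 64.9 + -221.40/21 = 54.4°C.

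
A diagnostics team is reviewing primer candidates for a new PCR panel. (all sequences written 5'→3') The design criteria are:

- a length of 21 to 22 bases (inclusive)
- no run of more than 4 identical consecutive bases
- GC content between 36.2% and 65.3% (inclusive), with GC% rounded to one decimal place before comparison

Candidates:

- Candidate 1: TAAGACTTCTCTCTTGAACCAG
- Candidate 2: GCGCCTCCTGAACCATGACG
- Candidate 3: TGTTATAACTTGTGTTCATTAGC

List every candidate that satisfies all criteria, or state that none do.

Candidate 1 (22 nt, A=6 T=7 G=3 C=6): length 22 ✓; longest run = 2 ✓; GC 9/22 = 40.9% ✓ — passes.
Candidate 2 (20 nt, A=4 T=3 G=5 C=8): length 20, outside 21–22 ✗; longest run = 2 ✓; GC 13/20 = 65.0% ✓ — fails.
Candidate 3 (23 nt, A=5 T=11 G=4 C=3): length 23, outside 21–22 ✗; longest run = 2 ✓; GC 7/23 = 30.4%, outside 36.2–65.3% ✗ — fails.

Candidate 1 only.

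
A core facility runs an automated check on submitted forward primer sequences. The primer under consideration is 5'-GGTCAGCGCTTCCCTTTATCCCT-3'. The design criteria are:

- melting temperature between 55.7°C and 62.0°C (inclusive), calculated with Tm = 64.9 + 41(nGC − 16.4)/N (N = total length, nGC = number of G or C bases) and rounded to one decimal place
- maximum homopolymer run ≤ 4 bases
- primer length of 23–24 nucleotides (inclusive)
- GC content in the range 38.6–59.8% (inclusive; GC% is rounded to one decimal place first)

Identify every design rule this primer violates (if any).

Base counts: A=2, T=8, G=4, C=9 (length 23).
Tm: Tm = 64.9 + 41·(13 − 16.4)/23 = 58.8°C ✓
homopolymer run: longest run = 3 ✓
length: length 23 ✓
GC content: GC 13/23 = 56.5% ✓

Meets all criteria.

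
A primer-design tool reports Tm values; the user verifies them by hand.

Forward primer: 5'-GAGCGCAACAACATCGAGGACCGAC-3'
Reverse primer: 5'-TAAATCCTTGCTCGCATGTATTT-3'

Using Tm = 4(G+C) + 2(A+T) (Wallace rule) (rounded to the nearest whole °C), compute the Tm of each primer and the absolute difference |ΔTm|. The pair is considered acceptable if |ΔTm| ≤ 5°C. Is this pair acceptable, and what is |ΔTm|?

Forward: A=9 T=1 G=7 C=8 → Tm = 2·10 + 4·15 = 80°C.
Reverse: A=5 T=10 G=3 C=5 → Tm = 2·15 + 4·8 = 62°C.
|ΔTm| = |80 − 62| = 18°C, > 5°C.

|ΔTm| = 18°C; the pair is not acceptable.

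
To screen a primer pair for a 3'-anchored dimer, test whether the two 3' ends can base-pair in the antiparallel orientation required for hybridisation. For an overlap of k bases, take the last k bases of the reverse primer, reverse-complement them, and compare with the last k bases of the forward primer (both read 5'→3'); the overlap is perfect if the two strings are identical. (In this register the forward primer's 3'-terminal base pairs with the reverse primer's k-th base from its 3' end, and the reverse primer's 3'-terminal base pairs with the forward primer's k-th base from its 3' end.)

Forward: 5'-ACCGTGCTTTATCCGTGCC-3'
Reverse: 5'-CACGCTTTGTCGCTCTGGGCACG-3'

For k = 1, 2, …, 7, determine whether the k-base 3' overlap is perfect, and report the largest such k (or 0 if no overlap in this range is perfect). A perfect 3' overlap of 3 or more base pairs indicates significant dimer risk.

Longest perfect overlap: 6 complementary base pairs; significant dimer risk (threshold 3).

Last 7 bases (5'→3') — forward …CCGTGCC, reverse …GGGCACG.
Reverse complement of the reverse primer's last 7 bases: CGTGCCC; its first k bases are the reverse complement of the reverse primer's last k bases, so a perfect k-base overlap needs the forward primer's last k bases to equal them.
Comparing (forward last k vs required): k=1: C vs C ✓; k=2: CC vs CG ✗; k=3: GCC vs CGT ✗; k=4: TGCC vs CGTG ✗; k=5: GTGCC vs CGTGC ✗; k=6: CGTGCC vs CGTGCC ✓; k=7: CCGTGCC vs CGTGCCC ✗.
Perfect overlaps at k = 1, 6; the largest is 6.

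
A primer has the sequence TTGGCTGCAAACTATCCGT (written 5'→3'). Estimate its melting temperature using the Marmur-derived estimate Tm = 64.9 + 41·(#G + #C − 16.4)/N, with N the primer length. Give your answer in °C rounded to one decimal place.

Base counts: A=4, T=6, G=4, C=5; G+C = 9, N = 19.
Tm = 64.9 + 41·(9 − 16.4)/19 = 64.9 + -303.40/19 = 48.9°C.

48.9°C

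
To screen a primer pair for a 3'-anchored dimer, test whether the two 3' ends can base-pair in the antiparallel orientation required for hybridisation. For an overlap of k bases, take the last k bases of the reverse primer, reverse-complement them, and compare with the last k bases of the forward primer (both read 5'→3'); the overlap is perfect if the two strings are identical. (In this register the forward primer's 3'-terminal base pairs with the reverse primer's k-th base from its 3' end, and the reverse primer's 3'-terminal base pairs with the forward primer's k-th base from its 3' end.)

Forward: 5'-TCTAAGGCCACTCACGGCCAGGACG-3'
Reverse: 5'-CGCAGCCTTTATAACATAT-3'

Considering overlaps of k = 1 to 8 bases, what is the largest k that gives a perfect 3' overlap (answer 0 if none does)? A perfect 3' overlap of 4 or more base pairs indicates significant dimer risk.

Longest perfect overlap: 0 complementary base pairs; below the dimer-risk threshold (threshold 4).

Last 8 bases (5'→3') — forward …CCAGGACG, reverse …TAACATAT.
Reverse complement of the reverse primer's last 8 bases: ATATGTTA; its first k bases are the reverse complement of the reverse primer's last k bases, so a perfect k-base overlap needs the forward primer's last k bases to equal them.
Comparing (forward last k vs required): k=1: G vs A ✗; k=2: CG vs AT ✗; k=3: ACG vs ATA ✗; k=4: GACG vs ATAT ✗; k=5: GGACG vs ATATG ✗; k=6: AGGACG vs ATATGT ✗; k=7: CAGGACG vs ATATGTT ✗; k=8: CCAGGACG vs ATATGTTA ✗.
No overlap length from 1 to 8 is perfect, so the longest perfect 3' overlap is 0.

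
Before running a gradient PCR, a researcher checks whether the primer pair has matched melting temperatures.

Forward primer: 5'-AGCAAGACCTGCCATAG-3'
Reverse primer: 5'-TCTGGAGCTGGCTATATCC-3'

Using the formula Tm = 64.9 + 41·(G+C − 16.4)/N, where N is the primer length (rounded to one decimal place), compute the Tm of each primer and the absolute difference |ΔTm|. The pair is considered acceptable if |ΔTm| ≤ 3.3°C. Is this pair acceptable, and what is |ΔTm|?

|ΔTm| = 4.0°C; the pair is not acceptable.

Forward: G+C = 9, N = 17 → Tm = 64.9 + 41·(9 − 16.4)/17 = 47.1°C.
Reverse: G+C = 10, N = 19 → Tm = 64.9 + 41·(10 − 16.4)/19 = 51.1°C.
|ΔTm| = |47.1 − 51.1| = 4.0°C, > 3.3°C.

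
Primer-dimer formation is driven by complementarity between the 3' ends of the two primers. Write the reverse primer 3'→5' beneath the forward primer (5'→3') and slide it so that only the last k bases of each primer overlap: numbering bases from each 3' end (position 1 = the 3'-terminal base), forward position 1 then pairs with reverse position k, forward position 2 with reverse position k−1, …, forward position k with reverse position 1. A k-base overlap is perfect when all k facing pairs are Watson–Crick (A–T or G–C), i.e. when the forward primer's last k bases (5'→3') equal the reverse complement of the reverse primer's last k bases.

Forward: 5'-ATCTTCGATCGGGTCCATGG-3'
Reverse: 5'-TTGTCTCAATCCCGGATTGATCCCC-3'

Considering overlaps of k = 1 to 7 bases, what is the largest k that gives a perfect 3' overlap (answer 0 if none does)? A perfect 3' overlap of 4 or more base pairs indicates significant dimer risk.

Last 7 bases (5'→3') — forward …TCCATGG, reverse …GATCCCC.
Reverse complement of the reverse primer's last 7 bases: GGGGATC; its first k bases are the reverse complement of the reverse primer's last k bases, so a perfect k-base overlap needs the forward primer's last k bases to equal them.
Comparing (forward last k vs required): k=1: G vs G ✓; k=2: GG vs GG ✓; k=3: TGG vs GGG ✗; k=4: ATGG vs GGGG ✗; k=5: CATGG vs GGGGA ✗; k=6: CCATGG vs GGGGAT ✗; k=7: TCCATGG vs GGGGATC ✗.
Perfect overlaps at k = 1, 2; the largest is 2.

Longest perfect overlap: 2 complementary base pairs; below the dimer-risk threshold (threshold 4).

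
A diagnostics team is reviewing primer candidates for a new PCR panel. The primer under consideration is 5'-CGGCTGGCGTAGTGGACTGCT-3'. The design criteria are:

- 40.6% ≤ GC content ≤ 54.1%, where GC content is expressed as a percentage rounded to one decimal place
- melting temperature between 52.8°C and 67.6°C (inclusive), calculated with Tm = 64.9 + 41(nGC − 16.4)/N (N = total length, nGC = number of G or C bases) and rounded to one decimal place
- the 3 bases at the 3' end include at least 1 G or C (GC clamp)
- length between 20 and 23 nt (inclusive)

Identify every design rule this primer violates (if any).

Base counts: A=2, T=5, G=9, C=5 (length 21).
GC content: GC 14/21 = 66.7%, outside 40.6–54.1% ✗
Tm: Tm = 64.9 + 41·(14 − 16.4)/21 = 60.2°C ✓
GC clamp: 3' end GCT has 2 G/C ✓
length: length 21 ✓

Fails: GC content.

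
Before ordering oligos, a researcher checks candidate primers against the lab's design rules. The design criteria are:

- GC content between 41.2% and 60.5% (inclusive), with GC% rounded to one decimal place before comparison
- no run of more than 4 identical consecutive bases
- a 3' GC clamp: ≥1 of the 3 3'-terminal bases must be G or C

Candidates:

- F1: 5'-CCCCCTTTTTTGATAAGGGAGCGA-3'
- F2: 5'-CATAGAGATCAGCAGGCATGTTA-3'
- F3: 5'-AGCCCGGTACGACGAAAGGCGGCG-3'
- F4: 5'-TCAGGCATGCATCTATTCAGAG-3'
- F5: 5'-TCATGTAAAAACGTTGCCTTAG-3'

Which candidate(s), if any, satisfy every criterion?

F1 (24 nt, A=5 T=7 G=6 C=6): GC 12/24 = 50.0% ✓; longest run = 6, exceeds 4 ✗; 3' end CGA has 2 G/C ✓ — fails.
F2 (23 nt, A=8 T=5 G=6 C=4): GC 10/23 = 43.5% ✓; longest run = 2 ✓; 3' end TTA has 0 G/C, need ≥1 ✗ — fails.
F3 (24 nt, A=6 T=1 G=10 C=7): GC 17/24 = 70.8%, outside 41.2–60.5% ✗; longest run = 3 ✓; 3' end GCG has 3 G/C ✓ — fails.
F4 (22 nt, A=6 T=6 G=5 C=5): GC 10/22 = 45.5% ✓; longest run = 2 ✓; 3' end GAG has 2 G/C ✓ — passes.
F5 (22 nt, A=7 T=7 G=4 C=4): GC 8/22 = 36.4%, outside 41.2–60.5% ✗; longest run = 5, exceeds 4 ✗; 3' end TAG has 1 G/C ✓ — fails.

F4 only.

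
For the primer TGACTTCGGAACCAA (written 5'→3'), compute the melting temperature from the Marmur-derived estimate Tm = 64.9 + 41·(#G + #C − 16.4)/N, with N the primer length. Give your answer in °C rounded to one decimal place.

39.2°C

Base counts: A=5, T=3, G=3, C=4; G+C = 7, N = 15.
Tm = 64.9 + 41·(7 − 16.4)/15 = 64.9 + -385.40/15 = 39.2°C.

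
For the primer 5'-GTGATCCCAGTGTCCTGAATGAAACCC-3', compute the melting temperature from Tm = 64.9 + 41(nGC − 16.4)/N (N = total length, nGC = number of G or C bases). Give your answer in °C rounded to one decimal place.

Base counts: A=7, T=6, G=6, C=8; G+C = 14, N = 27.
Tm = 64.9 + 41·(14 − 16.4)/27 = 64.9 + -98.40/27 = 61.3°C.

61.3°C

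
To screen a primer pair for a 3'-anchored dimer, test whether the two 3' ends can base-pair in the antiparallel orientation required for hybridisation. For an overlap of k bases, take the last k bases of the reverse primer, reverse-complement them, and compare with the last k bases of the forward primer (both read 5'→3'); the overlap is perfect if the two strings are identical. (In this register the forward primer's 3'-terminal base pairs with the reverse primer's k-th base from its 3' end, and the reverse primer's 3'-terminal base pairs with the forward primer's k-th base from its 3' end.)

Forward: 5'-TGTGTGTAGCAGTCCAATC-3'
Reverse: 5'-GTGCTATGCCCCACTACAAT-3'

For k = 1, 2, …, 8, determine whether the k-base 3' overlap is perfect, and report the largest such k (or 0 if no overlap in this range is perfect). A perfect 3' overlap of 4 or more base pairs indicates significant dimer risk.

Longest perfect overlap: 0 complementary base pairs; below the dimer-risk threshold (threshold 4).

Last 8 bases (5'→3') — forward …GTCCAATC, reverse …ACTACAAT.
Reverse complement of the reverse primer's last 8 bases: ATTGTAGT; its first k bases are the reverse complement of the reverse primer's last k bases, so a perfect k-base overlap needs the forward primer's last k bases to equal them.
Comparing (forward last k vs required): k=1: C vs A ✗; k=2: TC vs AT ✗; k=3: ATC vs ATT ✗; k=4: AATC vs ATTG ✗; k=5: CAATC vs ATTGT ✗; k=6: CCAATC vs ATTGTA ✗; k=7: TCCAATC vs ATTGTAG ✗; k=8: GTCCAATC vs ATTGTAGT ✗.
No overlap length from 1 to 8 is perfect, so the longest perfect 3' overlap is 0.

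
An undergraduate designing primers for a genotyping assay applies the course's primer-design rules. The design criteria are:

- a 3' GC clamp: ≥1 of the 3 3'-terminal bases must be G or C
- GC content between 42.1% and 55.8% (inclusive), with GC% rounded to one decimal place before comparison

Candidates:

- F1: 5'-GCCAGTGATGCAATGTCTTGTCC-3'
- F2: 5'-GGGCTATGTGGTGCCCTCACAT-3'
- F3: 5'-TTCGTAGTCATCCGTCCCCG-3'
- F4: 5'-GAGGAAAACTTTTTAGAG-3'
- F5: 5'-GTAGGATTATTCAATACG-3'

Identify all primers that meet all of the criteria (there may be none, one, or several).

F1 (23 nt, A=4 T=7 G=6 C=6): 3' end TCC has 2 G/C ✓; GC 12/23 = 52.2% ✓ — passes.
F2 (22 nt, A=3 T=6 G=7 C=6): 3' end CAT has 1 G/C ✓; GC 13/22 = 59.1%, outside 42.1–55.8% ✗ — fails.
F3 (20 nt, A=2 T=6 G=4 C=8): 3' end CCG has 3 G/C ✓; GC 12/20 = 60.0%, outside 42.1–55.8% ✗ — fails.
F4 (18 nt, A=7 T=5 G=5 C=1): 3' end GAG has 2 G/C ✓; GC 6/18 = 33.3%, outside 42.1–55.8% ✗ — fails.
F5 (18 nt, A=6 T=6 G=4 C=2): 3' end ACG has 2 G/C ✓; GC 6/18 = 33.3%, outside 42.1–55.8% ✗ — fails.

F1 only.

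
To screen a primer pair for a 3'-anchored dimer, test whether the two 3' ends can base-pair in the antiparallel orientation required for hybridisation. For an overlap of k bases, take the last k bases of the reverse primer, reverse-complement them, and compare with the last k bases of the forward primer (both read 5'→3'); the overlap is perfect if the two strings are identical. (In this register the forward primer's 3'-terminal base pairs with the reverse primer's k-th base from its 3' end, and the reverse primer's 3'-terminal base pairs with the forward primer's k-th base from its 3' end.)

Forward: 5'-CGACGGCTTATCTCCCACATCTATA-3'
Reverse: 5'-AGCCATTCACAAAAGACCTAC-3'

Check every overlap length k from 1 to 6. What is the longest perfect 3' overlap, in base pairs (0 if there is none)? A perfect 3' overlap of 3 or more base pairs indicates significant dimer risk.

Last 6 bases (5'→3') — forward …TCTATA, reverse …ACCTAC.
Reverse complement of the reverse primer's last 6 bases: GTAGGT; its first k bases are the reverse complement of the reverse primer's last k bases, so a perfect k-base overlap needs the forward primer's last k bases to equal them.
Comparing (forward last k vs required): k=1: A vs G ✗; k=2: TA vs GT ✗; k=3: ATA vs GTA ✗; k=4: TATA vs GTAG ✗; k=5: CTATA vs GTAGG ✗; k=6: TCTATA vs GTAGGT ✗.
No overlap length from 1 to 6 is perfect, so the longest perfect 3' overlap is 0.

Longest perfect overlap: 0 complementary base pairs; below the dimer-risk threshold (threshold 3).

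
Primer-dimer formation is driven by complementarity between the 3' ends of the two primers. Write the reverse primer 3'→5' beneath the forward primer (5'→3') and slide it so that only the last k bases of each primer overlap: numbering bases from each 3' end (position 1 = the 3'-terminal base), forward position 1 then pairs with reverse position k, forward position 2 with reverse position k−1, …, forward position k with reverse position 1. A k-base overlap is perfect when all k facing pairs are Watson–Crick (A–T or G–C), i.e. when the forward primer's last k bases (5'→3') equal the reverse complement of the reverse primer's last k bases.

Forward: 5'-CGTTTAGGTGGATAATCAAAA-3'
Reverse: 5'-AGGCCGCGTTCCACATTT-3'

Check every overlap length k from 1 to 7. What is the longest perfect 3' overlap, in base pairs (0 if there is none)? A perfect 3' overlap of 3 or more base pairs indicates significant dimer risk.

Last 7 bases (5'→3') — forward …ATCAAAA, reverse …CACATTT.
Reverse complement of the reverse primer's last 7 bases: AAATGTG; its first k bases are the reverse complement of the reverse primer's last k bases, so a perfect k-base overlap needs the forward primer's last k bases to equal them.
Comparing (forward last k vs required): k=1: A vs A ✓; k=2: AA vs AA ✓; k=3: AAA vs AAA ✓; k=4: AAAA vs AAAT ✗; k=5: CAAAA vs AAATG ✗; k=6: TCAAAA vs AAATGT ✗; k=7: ATCAAAA vs AAATGTG ✗.
Perfect overlaps at k = 1, 2, 3; the largest is 3.

Longest perfect overlap: 3 complementary base pairs; significant dimer risk (threshold 3).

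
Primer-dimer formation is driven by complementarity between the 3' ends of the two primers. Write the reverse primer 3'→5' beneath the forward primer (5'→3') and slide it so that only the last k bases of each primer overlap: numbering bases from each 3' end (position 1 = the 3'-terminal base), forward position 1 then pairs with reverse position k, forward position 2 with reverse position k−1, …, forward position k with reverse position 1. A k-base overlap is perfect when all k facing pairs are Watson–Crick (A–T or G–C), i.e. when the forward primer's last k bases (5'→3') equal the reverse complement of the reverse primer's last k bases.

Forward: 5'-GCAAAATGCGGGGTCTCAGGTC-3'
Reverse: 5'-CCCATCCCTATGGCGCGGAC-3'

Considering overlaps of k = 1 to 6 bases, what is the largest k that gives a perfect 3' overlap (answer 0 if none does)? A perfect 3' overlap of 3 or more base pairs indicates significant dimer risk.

Longest perfect overlap: 3 complementary base pairs; significant dimer risk (threshold 3).

Last 6 bases (5'→3') — forward …CAGGTC, reverse …GCGGAC.
Reverse complement of the reverse primer's last 6 bases: GTCCGC; its first k bases are the reverse complement of the reverse primer's last k bases, so a perfect k-base overlap needs the forward primer's last k bases to equal them.
Comparing (forward last k vs required): k=1: C vs G ✗; k=2: TC vs GT ✗; k=3: GTC vs GTC ✓; k=4: GGTC vs GTCC ✗; k=5: AGGTC vs GTCCG ✗; k=6: CAGGTC vs GTCCGC ✗.
Only k = 3 is perfect, so the longest perfect 3' overlap is 3.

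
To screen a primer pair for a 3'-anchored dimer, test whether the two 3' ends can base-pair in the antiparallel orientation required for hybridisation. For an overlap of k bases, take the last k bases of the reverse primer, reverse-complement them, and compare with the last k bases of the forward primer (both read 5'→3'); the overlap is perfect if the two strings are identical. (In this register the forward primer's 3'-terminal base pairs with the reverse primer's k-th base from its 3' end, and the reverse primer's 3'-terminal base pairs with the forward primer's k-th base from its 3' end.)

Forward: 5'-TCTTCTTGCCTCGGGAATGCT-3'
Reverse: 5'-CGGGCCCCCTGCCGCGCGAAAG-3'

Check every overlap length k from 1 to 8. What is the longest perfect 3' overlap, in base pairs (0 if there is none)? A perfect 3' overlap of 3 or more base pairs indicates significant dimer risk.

Last 8 bases (5'→3') — forward …GGAATGCT, reverse …CGCGAAAG.
Reverse complement of the reverse primer's last 8 bases: CTTTCGCG; its first k bases are the reverse complement of the reverse primer's last k bases, so a perfect k-base overlap needs the forward primer's last k bases to equal them.
Comparing (forward last k vs required): k=1: T vs C ✗; k=2: CT vs CT ✓; k=3: GCT vs CTT ✗; k=4: TGCT vs CTTT ✗; k=5: ATGCT vs CTTTC ✗; k=6: AATGCT vs CTTTCG ✗; k=7: GAATGCT vs CTTTCGC ✗; k=8: GGAATGCT vs CTTTCGCG ✗.
Only k = 2 is perfect, so the longest perfect 3' overlap is 2.

Longest perfect overlap: 2 complementary base pairs; below the dimer-risk threshold (threshold 3).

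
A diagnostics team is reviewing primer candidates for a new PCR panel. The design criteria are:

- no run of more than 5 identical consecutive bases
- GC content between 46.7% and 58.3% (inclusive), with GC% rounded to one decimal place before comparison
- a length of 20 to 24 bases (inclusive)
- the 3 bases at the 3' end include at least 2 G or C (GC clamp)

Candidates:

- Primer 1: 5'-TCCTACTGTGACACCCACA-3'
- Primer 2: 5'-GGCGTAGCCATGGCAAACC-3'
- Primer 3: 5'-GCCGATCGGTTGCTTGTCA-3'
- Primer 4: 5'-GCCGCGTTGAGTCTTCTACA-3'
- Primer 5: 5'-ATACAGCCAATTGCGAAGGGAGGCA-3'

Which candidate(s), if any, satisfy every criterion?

Primer 1 (19 nt, A=5 T=4 G=2 C=8): longest run = 3 ✓; GC 10/19 = 52.6% ✓; length 19, outside 20–24 ✗; 3' end ACA has 1 G/C, need ≥2 ✗ — fails.
Primer 2 (19 nt, A=5 T=2 G=6 C=6): longest run = 3 ✓; GC 12/19 = 63.2%, outside 46.7–58.3% ✗; length 19, outside 20–24 ✗; 3' end ACC has 2 G/C ✓ — fails.
Primer 3 (19 nt, A=2 T=6 G=6 C=5): longest run = 2 ✓; GC 11/19 = 57.9% ✓; length 19, outside 20–24 ✗; 3' end TCA has 1 G/C, need ≥2 ✗ — fails.
Primer 4 (20 nt, A=3 T=6 G=5 C=6): longest run = 2 ✓; GC 11/20 = 55.0% ✓; length 20 ✓; 3' end ACA has 1 G/C, need ≥2 ✗ — fails.
Primer 5 (25 nt, A=9 T=3 G=8 C=5): longest run = 3 ✓; GC 13/25 = 52.0% ✓; length 25, outside 20–24 ✗; 3' end GCA has 2 G/C ✓ — fails.

None of the candidates satisfy all criteria.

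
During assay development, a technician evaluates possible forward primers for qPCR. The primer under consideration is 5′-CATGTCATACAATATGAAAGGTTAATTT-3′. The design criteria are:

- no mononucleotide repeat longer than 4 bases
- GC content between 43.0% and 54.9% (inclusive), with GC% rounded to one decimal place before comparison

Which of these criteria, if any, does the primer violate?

Fails: GC content.

Base counts: A=11, T=10, G=4, C=3 (length 28).
homopolymer run: longest run = 3 ✓
GC content: GC 7/28 = 25.0%, outside 43.0–54.9% ✗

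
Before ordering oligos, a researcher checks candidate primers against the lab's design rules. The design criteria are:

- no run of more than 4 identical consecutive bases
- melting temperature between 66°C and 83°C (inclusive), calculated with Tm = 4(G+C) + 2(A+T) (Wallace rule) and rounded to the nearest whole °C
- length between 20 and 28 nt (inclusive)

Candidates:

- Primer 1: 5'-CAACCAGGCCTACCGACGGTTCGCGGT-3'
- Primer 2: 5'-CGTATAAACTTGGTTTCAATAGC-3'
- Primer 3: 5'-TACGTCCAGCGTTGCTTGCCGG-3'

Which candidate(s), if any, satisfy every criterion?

Primer 3 only.

Primer 1 (27 nt, A=5 T=4 G=8 C=10): longest run = 2 ✓; Tm = 2·9 + 4·18 = 90°C, outside 66–83°C ✗; length 27 ✓ — fails.
Primer 2 (23 nt, A=7 T=8 G=4 C=4): longest run = 3 ✓; Tm = 2·15 + 4·8 = 62°C, outside 66–83°C ✗; length 23 ✓ — fails.
Primer 3 (22 nt, A=2 T=6 G=7 C=7): longest run = 2 ✓; Tm = 2·8 + 4·14 = 72°C ✓; length 22 ✓ — passes.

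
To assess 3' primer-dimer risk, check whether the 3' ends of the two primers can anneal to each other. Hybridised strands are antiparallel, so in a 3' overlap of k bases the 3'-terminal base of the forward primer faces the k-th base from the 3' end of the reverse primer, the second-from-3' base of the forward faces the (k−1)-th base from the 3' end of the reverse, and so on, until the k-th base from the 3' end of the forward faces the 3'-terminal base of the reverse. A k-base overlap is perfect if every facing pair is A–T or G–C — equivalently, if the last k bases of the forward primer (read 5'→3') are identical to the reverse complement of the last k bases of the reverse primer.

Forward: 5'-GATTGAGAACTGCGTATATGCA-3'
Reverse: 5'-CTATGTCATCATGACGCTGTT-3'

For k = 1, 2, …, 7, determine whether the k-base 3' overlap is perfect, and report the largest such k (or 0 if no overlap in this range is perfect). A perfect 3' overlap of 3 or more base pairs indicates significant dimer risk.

Longest perfect overlap: 1 complementary base pair; below the dimer-risk threshold (threshold 3).

Last 7 bases (5'→3') — forward …ATATGCA, reverse …CGCTGTT.
Reverse complement of the reverse primer's last 7 bases: AACAGCG; its first k bases are the reverse complement of the reverse primer's last k bases, so a perfect k-base overlap needs the forward primer's last k bases to equal them.
Comparing (forward last k vs required): k=1: A vs A ✓; k=2: CA vs AA ✗; k=3: GCA vs AAC ✗; k=4: TGCA vs AACA ✗; k=5: ATGCA vs AACAG ✗; k=6: TATGCA vs AACAGC ✗; k=7: ATATGCA vs AACAGCG ✗.
Only k = 1 is perfect, so the longest perfect 3' overlap is 1.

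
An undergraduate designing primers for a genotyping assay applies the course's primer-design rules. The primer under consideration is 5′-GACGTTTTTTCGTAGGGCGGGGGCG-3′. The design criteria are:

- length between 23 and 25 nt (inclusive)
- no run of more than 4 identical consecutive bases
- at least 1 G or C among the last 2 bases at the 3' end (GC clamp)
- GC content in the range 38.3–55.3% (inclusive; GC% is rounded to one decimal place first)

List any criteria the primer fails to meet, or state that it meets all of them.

Base counts: A=2, T=7, G=12, C=4 (length 25).
length: length 25 ✓
homopolymer run: longest run = 6, exceeds 4 ✗
GC clamp: 3' end CG has 2 G/C ✓
GC content: GC 16/25 = 64.0%, outside 38.3–55.3% ✗

Fails: homopolymer run, GC content.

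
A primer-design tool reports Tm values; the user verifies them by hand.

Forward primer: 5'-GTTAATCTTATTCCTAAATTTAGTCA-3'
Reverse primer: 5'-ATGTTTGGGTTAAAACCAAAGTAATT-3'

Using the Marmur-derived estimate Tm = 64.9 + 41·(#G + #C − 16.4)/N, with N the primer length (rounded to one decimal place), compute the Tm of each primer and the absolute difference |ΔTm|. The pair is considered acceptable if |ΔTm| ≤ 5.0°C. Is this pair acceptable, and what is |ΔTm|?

|ΔTm| = 1.6°C; the pair is acceptable.

Forward: G+C = 6, N = 26 → Tm = 64.9 + 41·(6 − 16.4)/26 = 48.5°C.
Reverse: G+C = 7, N = 26 → Tm = 64.9 + 41·(7 − 16.4)/26 = 50.1°C.
|ΔTm| = |48.5 − 50.1| = 1.6°C, ≤ 5.0°C.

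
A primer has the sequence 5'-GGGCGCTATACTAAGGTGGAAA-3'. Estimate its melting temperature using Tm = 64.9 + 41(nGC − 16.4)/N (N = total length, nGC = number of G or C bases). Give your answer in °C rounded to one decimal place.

54.8°C

Base counts: A=7, T=4, G=8, C=3; G+C = 11, N = 22.
Tm = 64.9 + 41·(11 − 16.4)/22 = 64.9 + -221.40/22 = 54.8°C.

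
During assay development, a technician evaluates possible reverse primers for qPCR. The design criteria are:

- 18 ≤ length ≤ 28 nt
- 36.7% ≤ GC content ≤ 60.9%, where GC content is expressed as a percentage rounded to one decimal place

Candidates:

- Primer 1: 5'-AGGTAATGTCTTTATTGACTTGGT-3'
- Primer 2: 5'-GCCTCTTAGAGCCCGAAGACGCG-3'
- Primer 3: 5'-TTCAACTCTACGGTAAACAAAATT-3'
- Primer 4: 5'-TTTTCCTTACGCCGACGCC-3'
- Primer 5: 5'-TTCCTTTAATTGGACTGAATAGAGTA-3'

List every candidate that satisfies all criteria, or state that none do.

Primer 4 only.

Primer 1 (24 nt, A=5 T=11 G=6 C=2): length 24 ✓; GC 8/24 = 33.3%, outside 36.7–60.9% ✗ — fails.
Primer 2 (23 nt, A=5 T=3 G=7 C=8): length 23 ✓; GC 15/23 = 65.2%, outside 36.7–60.9% ✗ — fails.
Primer 3 (24 nt, A=10 T=7 G=2 C=5): length 24 ✓; GC 7/24 = 29.2%, outside 36.7–60.9% ✗ — fails.
Primer 4 (19 nt, A=2 T=6 G=3 C=8): length 19 ✓; GC 11/19 = 57.9% ✓ — passes.
Primer 5 (26 nt, A=8 T=10 G=5 C=3): length 26 ✓; GC 8/26 = 30.8%, outside 36.7–60.9% ✗ — fails.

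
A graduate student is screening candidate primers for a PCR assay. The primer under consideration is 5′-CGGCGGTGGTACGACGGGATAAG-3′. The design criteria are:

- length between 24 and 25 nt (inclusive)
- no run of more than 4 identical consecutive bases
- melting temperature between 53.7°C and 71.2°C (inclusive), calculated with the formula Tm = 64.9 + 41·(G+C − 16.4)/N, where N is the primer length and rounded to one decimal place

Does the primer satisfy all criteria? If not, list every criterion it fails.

Base counts: A=5, T=3, G=11, C=4 (length 23).
length: length 23, outside 24–25 ✗
homopolymer run: longest run = 3 ✓
Tm: Tm = 64.9 + 41·(15 − 16.4)/23 = 62.4°C ✓

Fails: length.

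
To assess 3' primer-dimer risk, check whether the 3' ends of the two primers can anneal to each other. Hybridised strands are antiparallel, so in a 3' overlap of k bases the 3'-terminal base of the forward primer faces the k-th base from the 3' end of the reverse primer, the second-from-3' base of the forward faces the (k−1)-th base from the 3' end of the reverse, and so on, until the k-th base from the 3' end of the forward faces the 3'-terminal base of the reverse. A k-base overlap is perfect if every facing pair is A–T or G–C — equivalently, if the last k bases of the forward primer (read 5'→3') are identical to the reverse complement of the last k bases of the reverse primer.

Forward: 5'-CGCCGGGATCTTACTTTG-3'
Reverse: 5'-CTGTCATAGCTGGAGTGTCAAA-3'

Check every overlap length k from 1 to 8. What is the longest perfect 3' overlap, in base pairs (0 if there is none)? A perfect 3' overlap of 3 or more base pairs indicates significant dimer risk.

Last 8 bases (5'→3') — forward …TTACTTTG, reverse …GTGTCAAA.
Reverse complement of the reverse primer's last 8 bases: TTTGACAC; its first k bases are the reverse complement of the reverse primer's last k bases, so a perfect k-base overlap needs the forward primer's last k bases to equal them.
Comparing (forward last k vs required): k=1: G vs T ✗; k=2: TG vs TT ✗; k=3: TTG vs TTT ✗; k=4: TTTG vs TTTG ✓; k=5: CTTTG vs TTTGA ✗; k=6: ACTTTG vs TTTGAC ✗; k=7: TACTTTG vs TTTGACA ✗; k=8: TTACTTTG vs TTTGACAC ✗.
Only k = 4 is perfect, so the longest perfect 3' overlap is 4.

Longest perfect overlap: 4 complementary base pairs; significant dimer risk (threshold 3).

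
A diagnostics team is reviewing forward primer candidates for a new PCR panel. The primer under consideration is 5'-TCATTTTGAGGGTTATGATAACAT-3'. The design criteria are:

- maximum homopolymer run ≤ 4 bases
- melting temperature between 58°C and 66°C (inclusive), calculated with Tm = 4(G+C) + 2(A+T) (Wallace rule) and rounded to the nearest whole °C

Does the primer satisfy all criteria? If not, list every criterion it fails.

Base counts: A=7, T=10, G=5, C=2 (length 24).
homopolymer run: longest run = 4 ✓
Tm: Tm = 2·17 + 4·7 = 62°C ✓

Meets all criteria.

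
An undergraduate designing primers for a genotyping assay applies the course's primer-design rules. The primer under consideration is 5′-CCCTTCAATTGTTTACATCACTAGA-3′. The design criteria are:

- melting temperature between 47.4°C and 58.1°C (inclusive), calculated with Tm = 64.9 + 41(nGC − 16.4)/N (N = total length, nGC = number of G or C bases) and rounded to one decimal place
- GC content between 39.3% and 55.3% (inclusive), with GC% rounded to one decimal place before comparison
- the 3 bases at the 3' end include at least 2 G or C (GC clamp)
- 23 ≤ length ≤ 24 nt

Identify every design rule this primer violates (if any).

Fails: GC content, GC clamp, length.

Base counts: A=7, T=9, G=2, C=7 (length 25).
Tm: Tm = 64.9 + 41·(9 − 16.4)/25 = 52.8°C ✓
GC content: GC 9/25 = 36.0%, outside 39.3–55.3% ✗
GC clamp: 3' end AGA has 1 G/C, need ≥2 ✗
length: length 25, outside 23–24 ✗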